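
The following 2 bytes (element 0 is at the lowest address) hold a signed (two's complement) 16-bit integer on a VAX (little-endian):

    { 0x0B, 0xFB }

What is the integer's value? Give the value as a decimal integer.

-1269

In little-endian order the low byte comes first in memory.
Reassemble most-significant byte first: FB 0B → 0xFB0B.
Top bit is set, so as a signed 16-bit value this is 0xFB0B − 2^16 = -1269.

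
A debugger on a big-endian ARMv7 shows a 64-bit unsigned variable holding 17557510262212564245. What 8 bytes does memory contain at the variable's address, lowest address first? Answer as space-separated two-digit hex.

F3 A8 CE 8F 4F 74 95 15

17557510262212564245 in hexadecimal, padded to 64 bits, is 0xF3A8CE8F4F749515.
Split into bytes (most-significant first): F3 A8 CE 8F 4F 74 95 15.
Big-endian stores the most-significant byte at the lowest address.
So the memory order matches the most-significant-first order: F3 A8 CE 8F 4F 74 95 15.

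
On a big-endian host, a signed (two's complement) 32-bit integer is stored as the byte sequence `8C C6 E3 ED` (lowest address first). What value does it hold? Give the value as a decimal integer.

-1933122579

Big-endian: lowest address holds the most-significant byte.
The bytes are already most-significant first: 0x8CC6E3ED.
Top bit is set, so as a signed 32-bit value this is 0x8CC6E3ED − 2^32 = -1933122579.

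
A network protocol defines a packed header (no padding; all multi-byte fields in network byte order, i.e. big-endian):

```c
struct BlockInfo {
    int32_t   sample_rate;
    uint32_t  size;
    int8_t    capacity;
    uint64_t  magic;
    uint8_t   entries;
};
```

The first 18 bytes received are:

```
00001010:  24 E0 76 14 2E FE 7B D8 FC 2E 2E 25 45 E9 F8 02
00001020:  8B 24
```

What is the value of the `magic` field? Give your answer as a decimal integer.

3327638156881691275

`magic` follows `sample_rate` (4 B), `size` (4 B), `capacity` (1 B), so it starts at offset 4 + 4 + 1 = 9 and occupies 8 bytes.
Bytes at offsets 9..16: 2E 2E 25 45 E9 F8 02 8B.
Big-endian stores the most-significant byte at the lowest address.
The bytes are already most-significant first: 0x2E2E2545E9F8028B.
0x2E2E2545E9F8028B = 3327638156881691275.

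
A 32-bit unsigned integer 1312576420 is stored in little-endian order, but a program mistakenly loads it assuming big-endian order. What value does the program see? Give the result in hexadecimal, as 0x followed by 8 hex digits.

0xA4533C4E

1312576420 in 32-bit hexadecimal is 0x4E3C53A4.
Stored little-endian, the bytes at ascending addresses are A4 53 3C 4E.
Read back as big-endian, the last byte is least significant, giving 0xA4533C4E.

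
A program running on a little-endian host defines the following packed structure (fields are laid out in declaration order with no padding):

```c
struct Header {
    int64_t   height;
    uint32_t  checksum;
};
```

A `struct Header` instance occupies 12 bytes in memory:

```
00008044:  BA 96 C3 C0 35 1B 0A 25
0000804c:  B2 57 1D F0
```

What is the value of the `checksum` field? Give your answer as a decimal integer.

`checksum` follows `height` (8 bytes), so it starts at byte offset 8 and occupies 4 bytes.
Bytes at offsets 8..11: B2 57 1D F0.
In little-endian order the low byte comes first in memory.
Reassemble most-significant byte first: F0 1D 57 B2 → 0xF01D57B2.
0xF01D57B2 = 4028454834.

4028454834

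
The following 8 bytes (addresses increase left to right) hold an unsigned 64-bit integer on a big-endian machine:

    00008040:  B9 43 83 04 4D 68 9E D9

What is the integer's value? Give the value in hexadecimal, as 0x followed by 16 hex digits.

In big-endian order the high byte comes first in memory.
The bytes are already most-significant first: 0xB94383044D689ED9.

0xB94383044D689ED9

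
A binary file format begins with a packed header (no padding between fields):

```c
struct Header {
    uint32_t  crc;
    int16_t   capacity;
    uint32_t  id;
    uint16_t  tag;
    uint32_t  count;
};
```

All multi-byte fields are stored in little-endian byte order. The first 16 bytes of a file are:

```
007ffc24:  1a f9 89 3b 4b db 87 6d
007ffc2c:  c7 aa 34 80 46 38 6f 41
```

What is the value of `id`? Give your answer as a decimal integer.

`id` follows `crc` (4 B), `capacity` (2 B), so it starts at offset 4 + 2 = 6 and occupies 4 bytes.
Bytes at offsets 6..9: 87 6D C7 AA.
Little-endian: lowest address holds the least-significant byte.
Reassemble most-significant byte first: AA C7 6D 87 → 0xAAC76D87.
0xAAC76D87 = 2865196423.

2865196423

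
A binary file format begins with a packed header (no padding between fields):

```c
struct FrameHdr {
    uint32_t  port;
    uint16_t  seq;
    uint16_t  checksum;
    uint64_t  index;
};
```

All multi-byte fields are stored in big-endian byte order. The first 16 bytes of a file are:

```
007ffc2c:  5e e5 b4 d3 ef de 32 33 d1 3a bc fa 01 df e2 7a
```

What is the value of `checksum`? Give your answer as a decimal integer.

`checksum` follows `port` (4 B), `seq` (2 B), so it starts at offset 4 + 2 = 6 and occupies 2 bytes.
Bytes at offsets 6..7: 32 33.
In big-endian order the high byte comes first in memory.
The bytes are already most-significant first: 0x3233.
0x3233 = 12851.

12851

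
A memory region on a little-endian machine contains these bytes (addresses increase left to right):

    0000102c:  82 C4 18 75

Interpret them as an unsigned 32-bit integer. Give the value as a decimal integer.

Little-endian: lowest address holds the least-significant byte.
Reassemble most-significant byte first: 75 18 C4 82 → 0x7518C482.
0x7518C482 = 1964557442.

1964557442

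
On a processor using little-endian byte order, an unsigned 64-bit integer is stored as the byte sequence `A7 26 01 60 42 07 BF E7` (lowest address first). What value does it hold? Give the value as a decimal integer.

Little-endian stores the least-significant byte at the lowest address.
Reassemble most-significant byte first: E7 BF 07 42 60 01 26 A7 → 0xE7BF0742600126A7.
0xE7BF0742600126A7 = 16699073924973012647.

16699073924973012647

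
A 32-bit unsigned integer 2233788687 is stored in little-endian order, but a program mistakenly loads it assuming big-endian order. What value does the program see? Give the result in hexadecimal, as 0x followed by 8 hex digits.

2233788687 in 32-bit hexadecimal is 0x8524E90F.
Stored little-endian, the bytes at ascending addresses are 0F E9 24 85.
Read back as big-endian, the last byte is least significant, giving 0x0FE92485.

0x0FE92485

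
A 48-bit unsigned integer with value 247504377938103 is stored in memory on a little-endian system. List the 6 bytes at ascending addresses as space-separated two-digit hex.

B7 00 87 9A 1A E1

247504377938103 in hexadecimal, padded to 48 bits, is 0xE11A9A8700B7.
Split into bytes (most-significant first): E1 1A 9A 87 00 B7.
Little-endian: lowest address holds the least-significant byte.
So at ascending addresses the bytes are B7 00 87 9A 1A E1.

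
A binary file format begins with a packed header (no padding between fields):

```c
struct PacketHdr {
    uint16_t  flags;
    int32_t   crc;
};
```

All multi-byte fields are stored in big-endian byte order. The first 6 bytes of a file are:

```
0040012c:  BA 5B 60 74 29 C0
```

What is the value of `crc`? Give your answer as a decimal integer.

`crc` follows `flags` (2 bytes), so it starts at byte offset 2 and occupies 4 bytes.
Bytes at offsets 2..5: 60 74 29 C0.
In big-endian order the high byte comes first in memory.
The bytes are already most-significant first: 0x607429C0.
0x607429C0 = 1618225600.

1618225600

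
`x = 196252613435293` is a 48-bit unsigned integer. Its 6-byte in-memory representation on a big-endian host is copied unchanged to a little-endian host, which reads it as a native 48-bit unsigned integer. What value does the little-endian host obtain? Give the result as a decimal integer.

196252613435293 in 48-bit hexadecimal is 0xB27D9F4F5F9D.
Stored big-endian, the bytes at ascending addresses are B2 7D 9F 4F 5F 9D.
Read back as little-endian, the first byte is least significant, giving 0x9D5F4F9F7DB2.
0x9D5F4F9F7DB2 = 173032683306418.

173032683306418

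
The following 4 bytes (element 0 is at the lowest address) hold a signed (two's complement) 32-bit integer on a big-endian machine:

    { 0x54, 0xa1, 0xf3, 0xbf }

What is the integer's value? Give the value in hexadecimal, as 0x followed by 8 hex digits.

Big-endian stores the most-significant byte at the lowest address.
The bytes are already most-significant first: 0x54A1F3BF.

0x54A1F3BF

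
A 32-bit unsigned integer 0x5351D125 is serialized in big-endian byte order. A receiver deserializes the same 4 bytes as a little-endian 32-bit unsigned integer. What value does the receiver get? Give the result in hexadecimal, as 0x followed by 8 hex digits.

0x25D15153

Stored big-endian, the bytes at ascending addresses are 53 51 D1 25.
Read back as little-endian, the first byte is least significant, giving 0x25D15153.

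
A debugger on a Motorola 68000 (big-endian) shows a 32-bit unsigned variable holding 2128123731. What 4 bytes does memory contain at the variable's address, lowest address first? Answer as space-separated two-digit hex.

7E D8 97 53

2128123731 in hexadecimal, padded to 32 bits, is 0x7ED89753.
Split into bytes (most-significant first): 7E D8 97 53.
Big-endian: lowest address holds the most-significant byte.
So the memory order matches the most-significant-first order: 7E D8 97 53.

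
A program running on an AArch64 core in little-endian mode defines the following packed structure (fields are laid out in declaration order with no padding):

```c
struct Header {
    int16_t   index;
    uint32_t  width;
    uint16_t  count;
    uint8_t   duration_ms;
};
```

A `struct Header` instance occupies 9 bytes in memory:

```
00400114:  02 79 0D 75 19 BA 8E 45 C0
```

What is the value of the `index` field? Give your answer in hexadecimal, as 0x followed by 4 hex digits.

0x7902

`index` is the first field, at byte offset 0, occupying 2 bytes.
Bytes at offsets 0..1: 02 79.
Little-endian stores the least-significant byte at the lowest address.
Reassemble most-significant byte first: 79 02 → 0x7902.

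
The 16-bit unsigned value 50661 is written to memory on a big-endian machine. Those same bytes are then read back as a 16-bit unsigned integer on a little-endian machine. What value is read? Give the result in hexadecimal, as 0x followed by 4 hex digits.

0xE5C5

50661 in 16-bit hexadecimal is 0xC5E5.
Stored big-endian, the bytes at ascending addresses are C5 E5.
Read back as little-endian, the first byte is least significant, giving 0xE5C5.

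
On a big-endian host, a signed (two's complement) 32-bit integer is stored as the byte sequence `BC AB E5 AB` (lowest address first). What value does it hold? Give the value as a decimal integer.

-1129585237

Big-endian: lowest address holds the most-significant byte.
The bytes are already most-significant first: 0xBCABE5AB.
Top bit is set, so as a signed 32-bit value this is 0xBCABE5AB − 2^32 = -1129585237.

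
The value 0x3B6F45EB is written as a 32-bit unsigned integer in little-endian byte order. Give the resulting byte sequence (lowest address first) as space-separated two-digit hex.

EB 45 6F 3B

Split into bytes (most-significant first): 3B 6F 45 EB.
In little-endian order the low byte comes first in memory.
So at ascending addresses the bytes are EB 45 6F 3B.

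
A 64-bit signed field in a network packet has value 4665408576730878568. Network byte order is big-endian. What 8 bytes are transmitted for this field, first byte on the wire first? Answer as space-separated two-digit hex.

40 BE DC 61 D4 1A D2 68

4665408576730878568 in hexadecimal, padded to 64 bits, is 0x40BEDC61D41AD268.
Split into bytes (most-significant first): 40 BE DC 61 D4 1A D2 68.
Big-endian stores the most-significant byte at the lowest address.
So the memory order matches the most-significant-first order: 40 BE DC 61 D4 1A D2 68.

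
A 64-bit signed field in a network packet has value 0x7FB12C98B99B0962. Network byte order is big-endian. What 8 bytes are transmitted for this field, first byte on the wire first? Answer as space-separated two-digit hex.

7F B1 2C 98 B9 9B 09 62

Split into bytes (most-significant first): 7F B1 2C 98 B9 9B 09 62.
Big-endian stores the most-significant byte at the lowest address.
So the memory order matches the most-significant-first order: 7F B1 2C 98 B9 9B 09 62.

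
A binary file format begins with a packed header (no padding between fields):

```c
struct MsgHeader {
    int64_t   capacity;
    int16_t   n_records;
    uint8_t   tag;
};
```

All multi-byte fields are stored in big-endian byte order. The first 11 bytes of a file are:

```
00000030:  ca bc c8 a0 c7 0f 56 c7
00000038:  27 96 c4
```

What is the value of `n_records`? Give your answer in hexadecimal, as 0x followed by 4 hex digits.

0x2796

`n_records` follows `capacity` (8 bytes), so it starts at byte offset 8 and occupies 2 bytes.
Bytes at offsets 8..9: 27 96.
Big-endian: lowest address holds the most-significant byte.
The bytes are already most-significant first: 0x2796.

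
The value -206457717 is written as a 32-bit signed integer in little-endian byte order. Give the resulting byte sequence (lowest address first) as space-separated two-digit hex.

Two's complement of -206457717 in 32 bits: 206457717 = 0x0C4E4B75; invert → 0xF3B1B48A; add 1 → 0xF3B1B48B.
Split into bytes (most-significant first): F3 B1 B4 8B.
In little-endian order the low byte comes first in memory.
So at ascending addresses the bytes are 8B B4 B1 F3.

8B B4 B1 F3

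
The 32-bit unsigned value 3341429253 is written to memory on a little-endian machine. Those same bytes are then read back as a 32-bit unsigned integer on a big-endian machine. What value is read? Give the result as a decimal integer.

86649543

3341429253 in 32-bit hexadecimal is 0xC72A2A05.
Stored little-endian, the bytes at ascending addresses are 05 2A 2A C7.
Read back as big-endian, the last byte is least significant, giving 0x052A2AC7.
0x052A2AC7 = 86649543.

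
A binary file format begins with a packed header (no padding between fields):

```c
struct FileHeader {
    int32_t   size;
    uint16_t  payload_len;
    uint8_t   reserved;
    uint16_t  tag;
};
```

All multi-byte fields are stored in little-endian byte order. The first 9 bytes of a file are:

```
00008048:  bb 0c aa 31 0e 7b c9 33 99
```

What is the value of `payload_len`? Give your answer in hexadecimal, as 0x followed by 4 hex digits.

0x7B0E

`payload_len` follows `size` (4 bytes), so it starts at byte offset 4 and occupies 2 bytes.
Bytes at offsets 4..5: 0E 7B.
Little-endian stores the least-significant byte at the lowest address.
Reassemble most-significant byte first: 7B 0E → 0x7B0E.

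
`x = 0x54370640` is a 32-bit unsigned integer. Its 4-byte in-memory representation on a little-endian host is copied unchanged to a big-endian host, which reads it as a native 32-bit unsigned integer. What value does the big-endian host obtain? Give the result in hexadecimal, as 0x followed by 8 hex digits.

Stored little-endian, the bytes at ascending addresses are 40 06 37 54.
Read back as big-endian, the last byte is least significant, giving 0x40063754.

0x40063754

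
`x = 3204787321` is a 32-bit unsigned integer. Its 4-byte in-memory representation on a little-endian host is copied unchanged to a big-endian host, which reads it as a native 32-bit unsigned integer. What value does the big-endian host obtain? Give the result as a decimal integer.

2032928191

3204787321 in 32-bit hexadecimal is 0xBF052C79.
Stored little-endian, the bytes at ascending addresses are 79 2C 05 BF.
Read back as big-endian, the last byte is least significant, giving 0x792C05BF.
0x792C05BF = 2032928191.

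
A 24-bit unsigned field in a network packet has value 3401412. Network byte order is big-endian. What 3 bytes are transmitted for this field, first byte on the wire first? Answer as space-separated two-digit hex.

33 E6 C4

3401412 in hexadecimal, padded to 24 bits, is 0x33E6C4.
Split into bytes (most-significant first): 33 E6 C4.
Big-endian: lowest address holds the most-significant byte.
So the memory order matches the most-significant-first order: 33 E6 C4.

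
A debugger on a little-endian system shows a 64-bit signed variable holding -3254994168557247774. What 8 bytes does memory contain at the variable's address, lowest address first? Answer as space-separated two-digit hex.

Two's complement of -3254994168557247774 in 64 bits: 3254994168557247774 = 0x2D2C0FF35AD29D1E; invert → 0xD2D3F00CA52D62E1; add 1 → 0xD2D3F00CA52D62E2.
Split into bytes (most-significant first): D2 D3 F0 0C A5 2D 62 E2.
In little-endian order the low byte comes first in memory.
So at ascending addresses the bytes are E2 62 2D A5 0C F0 D3 D2.

E2 62 2D A5 0C F0 D3 D2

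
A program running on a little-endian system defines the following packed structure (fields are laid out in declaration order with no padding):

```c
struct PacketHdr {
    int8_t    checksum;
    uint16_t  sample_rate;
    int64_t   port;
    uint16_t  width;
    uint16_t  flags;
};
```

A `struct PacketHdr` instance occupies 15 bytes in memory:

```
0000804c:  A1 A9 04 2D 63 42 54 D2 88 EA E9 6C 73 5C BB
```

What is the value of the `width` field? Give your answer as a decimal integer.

`width` follows `checksum` (1 B), `sample_rate` (2 B), `port` (8 B), so it starts at offset 1 + 2 + 8 = 11 and occupies 2 bytes.
Bytes at offsets 11..12: 6C 73.
In little-endian order the low byte comes first in memory.
Reassemble most-significant byte first: 73 6C → 0x736C.
0x736C = 29548.

29548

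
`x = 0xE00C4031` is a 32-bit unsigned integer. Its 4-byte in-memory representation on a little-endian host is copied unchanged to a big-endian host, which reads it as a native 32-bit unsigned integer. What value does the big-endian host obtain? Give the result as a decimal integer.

826281184

Stored little-endian, the bytes at ascending addresses are 31 40 0C E0.
Read back as big-endian, the last byte is least significant, giving 0x31400CE0.
0x31400CE0 = 826281184.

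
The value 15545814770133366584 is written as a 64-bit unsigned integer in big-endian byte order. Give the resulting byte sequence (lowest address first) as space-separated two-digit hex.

15545814770133366584 in hexadecimal, padded to 64 bits, is 0xD7BDD42B0DD1F738.
Split into bytes (most-significant first): D7 BD D4 2B 0D D1 F7 38.
Big-endian stores the most-significant byte at the lowest address.
So the memory order matches the most-significant-first order: D7 BD D4 2B 0D D1 F7 38.

D7 BD D4 2B 0D D1 F7 38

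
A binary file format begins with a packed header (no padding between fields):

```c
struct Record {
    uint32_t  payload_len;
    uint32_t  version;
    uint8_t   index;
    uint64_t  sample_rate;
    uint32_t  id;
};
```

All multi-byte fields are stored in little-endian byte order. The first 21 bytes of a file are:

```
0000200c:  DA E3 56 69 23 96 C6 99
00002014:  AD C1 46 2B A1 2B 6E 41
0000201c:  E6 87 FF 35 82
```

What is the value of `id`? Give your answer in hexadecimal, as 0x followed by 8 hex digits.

`id` follows `payload_len` (4 B), `version` (4 B), `index` (1 B), `sample_rate` (8 B), so it starts at offset 4 + 4 + 1 + 8 = 17 and occupies 4 bytes.
Bytes at offsets 17..20: 87 FF 35 82.
In little-endian order the low byte comes first in memory.
Reassemble most-significant byte first: 82 35 FF 87 → 0x8235FF87.

0x8235FF87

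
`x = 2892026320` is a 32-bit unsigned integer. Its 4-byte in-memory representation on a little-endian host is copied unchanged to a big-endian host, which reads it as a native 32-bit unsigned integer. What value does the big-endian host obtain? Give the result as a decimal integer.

2892026320 in 32-bit hexadecimal is 0xAC60D1D0.
Stored little-endian, the bytes at ascending addresses are D0 D1 60 AC.
Read back as big-endian, the last byte is least significant, giving 0xD0D160AC.
0xD0D160AC = 3503382700.

3503382700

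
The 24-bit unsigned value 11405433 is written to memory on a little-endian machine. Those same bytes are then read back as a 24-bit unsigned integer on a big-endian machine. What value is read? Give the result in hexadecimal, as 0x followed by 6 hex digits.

11405433 in 24-bit hexadecimal is 0xAE0879.
Stored little-endian, the bytes at ascending addresses are 79 08 AE.
Read back as big-endian, the last byte is least significant, giving 0x7908AE.

0x7908AE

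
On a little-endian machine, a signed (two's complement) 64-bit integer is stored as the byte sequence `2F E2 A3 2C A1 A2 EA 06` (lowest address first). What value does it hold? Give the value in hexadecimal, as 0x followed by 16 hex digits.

0x06EAA2A12CA3E22F

Little-endian stores the least-significant byte at the lowest address.
Reassemble most-significant byte first: 06 EA A2 A1 2C A3 E2 2F → 0x06EAA2A12CA3E22F.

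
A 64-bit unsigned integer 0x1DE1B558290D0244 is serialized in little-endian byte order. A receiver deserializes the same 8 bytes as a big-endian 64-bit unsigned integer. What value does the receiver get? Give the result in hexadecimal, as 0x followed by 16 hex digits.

Stored little-endian, the bytes at ascending addresses are 44 02 0D 29 58 B5 E1 1D.
Read back as big-endian, the last byte is least significant, giving 0x44020D2958B5E11D.

0x44020D2958B5E11D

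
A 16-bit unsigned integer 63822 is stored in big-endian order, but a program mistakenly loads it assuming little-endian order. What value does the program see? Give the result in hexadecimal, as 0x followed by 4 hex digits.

63822 in 16-bit hexadecimal is 0xF94E.
Stored big-endian, the bytes at ascending addresses are F9 4E.
Read back as little-endian, the first byte is least significant, giving 0x4EF9.

0x4EF9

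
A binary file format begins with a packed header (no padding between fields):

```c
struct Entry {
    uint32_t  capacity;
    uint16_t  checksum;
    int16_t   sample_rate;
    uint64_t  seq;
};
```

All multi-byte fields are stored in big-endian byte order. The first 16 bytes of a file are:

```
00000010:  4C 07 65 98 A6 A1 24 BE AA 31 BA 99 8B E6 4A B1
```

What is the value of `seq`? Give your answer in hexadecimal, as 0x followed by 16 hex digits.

`seq` follows `capacity` (4 B), `checksum` (2 B), `sample_rate` (2 B), so it starts at offset 4 + 2 + 2 = 8 and occupies 8 bytes.
Bytes at offsets 8..15: AA 31 BA 99 8B E6 4A B1.
In big-endian order the high byte comes first in memory.
The bytes are already most-significant first: 0xAA31BA998BE64AB1.

0xAA31BA998BE64AB1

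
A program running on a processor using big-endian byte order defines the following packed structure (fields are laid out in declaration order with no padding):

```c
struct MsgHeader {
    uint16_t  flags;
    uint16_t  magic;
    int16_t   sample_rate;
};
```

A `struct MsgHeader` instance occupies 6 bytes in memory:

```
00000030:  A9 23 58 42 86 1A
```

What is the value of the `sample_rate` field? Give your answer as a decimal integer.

`sample_rate` follows `flags` (2 B), `magic` (2 B), so it starts at offset 2 + 2 = 4 and occupies 2 bytes.
Bytes at offsets 4..5: 86 1A.
Big-endian stores the most-significant byte at the lowest address.
The bytes are already most-significant first: 0x861A.
Top bit is set, so as a signed 16-bit value this is 0x861A − 2^16 = -31206.

-31206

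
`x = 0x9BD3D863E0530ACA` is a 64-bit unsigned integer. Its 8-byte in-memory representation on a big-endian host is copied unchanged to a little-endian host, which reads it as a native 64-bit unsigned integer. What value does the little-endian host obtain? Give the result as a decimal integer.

Stored big-endian, the bytes at ascending addresses are 9B D3 D8 63 E0 53 0A CA.
Read back as little-endian, the first byte is least significant, giving 0xCA0A53E063D8D39B.
0xCA0A53E063D8D39B = 14558540968641483675.

14558540968641483675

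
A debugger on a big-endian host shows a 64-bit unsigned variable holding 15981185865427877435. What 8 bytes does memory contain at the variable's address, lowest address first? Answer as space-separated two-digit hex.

15981185865427877435 in hexadecimal, padded to 64 bits, is 0xDDC893DF66527E3B.
Split into bytes (most-significant first): DD C8 93 DF 66 52 7E 3B.
Big-endian: lowest address holds the most-significant byte.
So the memory order matches the most-significant-first order: DD C8 93 DF 66 52 7E 3B.

DD C8 93 DF 66 52 7E 3B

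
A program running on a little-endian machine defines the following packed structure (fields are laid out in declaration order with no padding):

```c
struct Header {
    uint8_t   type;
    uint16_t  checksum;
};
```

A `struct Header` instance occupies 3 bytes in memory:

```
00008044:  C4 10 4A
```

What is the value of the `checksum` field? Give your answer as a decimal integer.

18960

`checksum` follows `type` (1 byte), so it starts at byte offset 1 and occupies 2 bytes.
Bytes at offsets 1..2: 10 4A.
In little-endian order the low byte comes first in memory.
Reassemble most-significant byte first: 4A 10 → 0x4A10.
0x4A10 = 18960.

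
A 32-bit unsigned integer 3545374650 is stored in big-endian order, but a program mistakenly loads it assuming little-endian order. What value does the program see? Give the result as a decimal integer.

3545374650 in 32-bit hexadecimal is 0xD3521FBA.
Stored big-endian, the bytes at ascending addresses are D3 52 1F BA.
Read back as little-endian, the first byte is least significant, giving 0xBA1F52D3.
0xBA1F52D3 = 3122614995.

3122614995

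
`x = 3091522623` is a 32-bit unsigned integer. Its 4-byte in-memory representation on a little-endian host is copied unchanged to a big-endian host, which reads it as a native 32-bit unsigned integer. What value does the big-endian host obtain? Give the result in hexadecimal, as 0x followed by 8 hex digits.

0x3FE444B8

3091522623 in 32-bit hexadecimal is 0xB844E43F.
Stored little-endian, the bytes at ascending addresses are 3F E4 44 B8.
Read back as big-endian, the last byte is least significant, giving 0x3FE444B8.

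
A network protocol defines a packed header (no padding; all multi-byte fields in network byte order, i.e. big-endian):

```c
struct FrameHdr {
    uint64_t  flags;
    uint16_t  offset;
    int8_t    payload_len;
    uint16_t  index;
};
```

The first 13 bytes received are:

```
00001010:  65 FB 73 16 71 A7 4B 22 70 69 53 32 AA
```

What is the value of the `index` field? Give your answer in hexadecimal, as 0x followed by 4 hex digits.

`index` follows `flags` (8 B), `offset` (2 B), `payload_len` (1 B), so it starts at offset 8 + 2 + 1 = 11 and occupies 2 bytes.
Bytes at offsets 11..12: 32 AA.
In big-endian order the high byte comes first in memory.
The bytes are already most-significant first: 0x32AA.

0x32AA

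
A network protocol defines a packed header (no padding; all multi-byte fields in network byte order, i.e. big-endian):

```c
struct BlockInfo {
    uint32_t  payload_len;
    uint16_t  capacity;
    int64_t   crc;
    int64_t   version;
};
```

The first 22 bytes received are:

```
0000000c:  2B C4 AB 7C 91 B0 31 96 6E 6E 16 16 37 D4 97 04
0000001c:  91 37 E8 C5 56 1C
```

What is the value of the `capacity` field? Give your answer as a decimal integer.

`capacity` follows `payload_len` (4 bytes), so it starts at byte offset 4 and occupies 2 bytes.
Bytes at offsets 4..5: 91 B0.
Big-endian: lowest address holds the most-significant byte.
The bytes are already most-significant first: 0x91B0.
0x91B0 = 37296.

37296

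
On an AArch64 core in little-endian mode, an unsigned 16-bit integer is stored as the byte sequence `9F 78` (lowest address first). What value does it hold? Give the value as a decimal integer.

In little-endian order the low byte comes first in memory.
Reassemble most-significant byte first: 78 9F → 0x789F.
0x789F = 30879.

30879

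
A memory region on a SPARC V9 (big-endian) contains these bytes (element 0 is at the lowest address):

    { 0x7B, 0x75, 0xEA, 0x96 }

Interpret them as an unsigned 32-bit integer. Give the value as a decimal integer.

In big-endian order the high byte comes first in memory.
The bytes are already most-significant first: 0x7B75EA96.
0x7B75EA96 = 2071325334.

2071325334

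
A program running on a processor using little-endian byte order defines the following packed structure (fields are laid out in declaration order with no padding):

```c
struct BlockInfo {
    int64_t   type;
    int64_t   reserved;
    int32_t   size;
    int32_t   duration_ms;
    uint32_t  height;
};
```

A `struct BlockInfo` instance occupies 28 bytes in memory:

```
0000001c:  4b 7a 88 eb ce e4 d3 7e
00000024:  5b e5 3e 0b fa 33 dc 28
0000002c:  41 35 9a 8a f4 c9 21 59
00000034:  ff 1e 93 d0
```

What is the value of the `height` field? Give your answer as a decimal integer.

3499302655

`height` follows `type` (8 B), `reserved` (8 B), `size` (4 B), `duration_ms` (4 B), so it starts at offset 8 + 8 + 4 + 4 = 24 and occupies 4 bytes.
Bytes at offsets 24..27: FF 1E 93 D0.
Little-endian stores the least-significant byte at the lowest address.
Reassemble most-significant byte first: D0 93 1E FF → 0xD0931EFF.
0xD0931EFF = 3499302655.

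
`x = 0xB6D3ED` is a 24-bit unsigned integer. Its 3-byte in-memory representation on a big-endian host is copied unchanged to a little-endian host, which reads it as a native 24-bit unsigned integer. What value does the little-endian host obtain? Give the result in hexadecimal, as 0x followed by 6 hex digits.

Stored big-endian, the bytes at ascending addresses are B6 D3 ED.
Read back as little-endian, the first byte is least significant, giving 0xEDD3B6.

0xEDD3B6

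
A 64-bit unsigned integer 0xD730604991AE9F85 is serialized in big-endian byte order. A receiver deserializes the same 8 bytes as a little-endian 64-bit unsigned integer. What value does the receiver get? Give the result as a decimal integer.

9628606467365941463

Stored big-endian, the bytes at ascending addresses are D7 30 60 49 91 AE 9F 85.
Read back as little-endian, the first byte is least significant, giving 0x859FAE91496030D7.
0x859FAE91496030D7 = 9628606467365941463.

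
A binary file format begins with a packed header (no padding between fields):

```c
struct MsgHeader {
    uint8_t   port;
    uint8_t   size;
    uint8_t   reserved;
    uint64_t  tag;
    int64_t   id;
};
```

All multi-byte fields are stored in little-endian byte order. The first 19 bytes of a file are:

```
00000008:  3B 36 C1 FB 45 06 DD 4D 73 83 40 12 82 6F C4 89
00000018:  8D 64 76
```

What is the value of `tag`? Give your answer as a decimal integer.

4648686018634335739

`tag` follows `port` (1 B), `size` (1 B), `reserved` (1 B), so it starts at offset 1 + 1 + 1 = 3 and occupies 8 bytes.
Bytes at offsets 3..10: FB 45 06 DD 4D 73 83 40.
Little-endian stores the least-significant byte at the lowest address.
Reassemble most-significant byte first: 40 83 73 4D DD 06 45 FB → 0x4083734DDD0645FB.
0x4083734DDD0645FB = 4648686018634335739.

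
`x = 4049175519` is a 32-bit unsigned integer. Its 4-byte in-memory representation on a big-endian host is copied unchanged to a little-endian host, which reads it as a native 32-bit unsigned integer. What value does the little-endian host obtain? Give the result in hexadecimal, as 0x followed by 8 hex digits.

0xDF8359F1

4049175519 in 32-bit hexadecimal is 0xF15983DF.
Stored big-endian, the bytes at ascending addresses are F1 59 83 DF.
Read back as little-endian, the first byte is least significant, giving 0xDF8359F1.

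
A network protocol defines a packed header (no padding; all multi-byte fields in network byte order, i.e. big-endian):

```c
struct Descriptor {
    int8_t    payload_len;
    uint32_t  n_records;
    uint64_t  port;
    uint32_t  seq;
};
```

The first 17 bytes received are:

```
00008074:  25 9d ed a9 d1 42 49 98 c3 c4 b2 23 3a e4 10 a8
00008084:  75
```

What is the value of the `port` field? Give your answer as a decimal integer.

4776516846389175098

`port` follows `payload_len` (1 B), `n_records` (4 B), so it starts at offset 1 + 4 = 5 and occupies 8 bytes.
Bytes at offsets 5..12: 42 49 98 C3 C4 B2 23 3A.
In big-endian order the high byte comes first in memory.
The bytes are already most-significant first: 0x424998C3C4B2233A.
0x424998C3C4B2233A = 4776516846389175098.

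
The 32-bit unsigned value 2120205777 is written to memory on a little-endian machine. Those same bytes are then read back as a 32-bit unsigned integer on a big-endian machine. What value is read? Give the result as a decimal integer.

3519373182

2120205777 in 32-bit hexadecimal is 0x7E5FC5D1.
Stored little-endian, the bytes at ascending addresses are D1 C5 5F 7E.
Read back as big-endian, the last byte is least significant, giving 0xD1C55F7E.
0xD1C55F7E = 3519373182.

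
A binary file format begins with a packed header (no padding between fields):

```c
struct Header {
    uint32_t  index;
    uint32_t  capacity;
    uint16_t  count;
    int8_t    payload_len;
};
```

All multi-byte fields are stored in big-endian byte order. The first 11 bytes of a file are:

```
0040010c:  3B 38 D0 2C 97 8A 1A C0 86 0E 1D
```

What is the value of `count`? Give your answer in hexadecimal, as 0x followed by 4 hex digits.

`count` follows `index` (4 B), `capacity` (4 B), so it starts at offset 4 + 4 = 8 and occupies 2 bytes.
Bytes at offsets 8..9: 86 0E.
Big-endian: lowest address holds the most-significant byte.
The bytes are already most-significant first: 0x860E.

0x860E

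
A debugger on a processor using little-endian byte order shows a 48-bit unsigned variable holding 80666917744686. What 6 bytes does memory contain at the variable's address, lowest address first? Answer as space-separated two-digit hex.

80666917744686 in hexadecimal, padded to 48 bits, is 0x495DBAFA302E.
Split into bytes (most-significant first): 49 5D BA FA 30 2E.
In little-endian order the low byte comes first in memory.
So at ascending addresses the bytes are 2E 30 FA BA 5D 49.

2E 30 FA BA 5D 49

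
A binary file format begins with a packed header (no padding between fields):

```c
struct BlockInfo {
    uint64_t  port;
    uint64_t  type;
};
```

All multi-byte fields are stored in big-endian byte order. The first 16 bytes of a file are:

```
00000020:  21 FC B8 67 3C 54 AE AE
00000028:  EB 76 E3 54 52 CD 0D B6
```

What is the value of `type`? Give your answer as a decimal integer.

16966998597470850486

`type` follows `port` (8 bytes), so it starts at byte offset 8 and occupies 8 bytes.
Bytes at offsets 8..15: EB 76 E3 54 52 CD 0D B6.
Big-endian: lowest address holds the most-significant byte.
The bytes are already most-significant first: 0xEB76E35452CD0DB6.
0xEB76E35452CD0DB6 = 16966998597470850486.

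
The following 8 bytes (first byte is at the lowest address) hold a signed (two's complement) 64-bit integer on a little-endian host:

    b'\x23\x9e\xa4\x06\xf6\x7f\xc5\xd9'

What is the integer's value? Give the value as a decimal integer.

-2754654902417056221

Little-endian stores the least-significant byte at the lowest address.
Reassemble most-significant byte first: D9 C5 7F F6 06 A4 9E 23 → 0xD9C57FF606A49E23.
Top bit is set, so as a signed 64-bit value this is 0xD9C57FF606A49E23 − 2^64 = -2754654902417056221.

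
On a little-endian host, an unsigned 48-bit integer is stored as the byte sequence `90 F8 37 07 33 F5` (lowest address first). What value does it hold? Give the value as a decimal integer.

Little-endian stores the least-significant byte at the lowest address.
Reassemble most-significant byte first: F5 33 07 37 F8 90 → 0xF5330737F890.
0xF5330737F890 = 269599513245840.

269599513245840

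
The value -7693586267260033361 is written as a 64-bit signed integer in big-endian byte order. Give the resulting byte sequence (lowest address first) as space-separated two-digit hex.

95 3A E4 0D 63 24 66 AF

Two's complement of -7693586267260033361 in 64 bits: 7693586267260033361 = 0x6AC51BF29CDB9951; invert → 0x953AE40D632466AE; add 1 → 0x953AE40D632466AF.
Split into bytes (most-significant first): 95 3A E4 0D 63 24 66 AF.
Big-endian stores the most-significant byte at the lowest address.
So the memory order matches the most-significant-first order: 95 3A E4 0D 63 24 66 AF.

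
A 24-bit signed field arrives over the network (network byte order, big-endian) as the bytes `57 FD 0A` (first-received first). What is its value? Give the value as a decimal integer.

Big-endian stores the most-significant byte at the lowest address.
The bytes are already most-significant first: 0x57FD0A.
0x57FD0A = 5766410.

5766410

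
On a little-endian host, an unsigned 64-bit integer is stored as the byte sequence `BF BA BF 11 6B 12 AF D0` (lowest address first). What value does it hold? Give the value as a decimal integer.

In little-endian order the low byte comes first in memory.
Reassemble most-significant byte first: D0 AF 12 6B 11 BF BA BF → 0xD0AF126B11BFBABF.
0xD0AF126B11BFBABF = 15037257931881953983.

15037257931881953983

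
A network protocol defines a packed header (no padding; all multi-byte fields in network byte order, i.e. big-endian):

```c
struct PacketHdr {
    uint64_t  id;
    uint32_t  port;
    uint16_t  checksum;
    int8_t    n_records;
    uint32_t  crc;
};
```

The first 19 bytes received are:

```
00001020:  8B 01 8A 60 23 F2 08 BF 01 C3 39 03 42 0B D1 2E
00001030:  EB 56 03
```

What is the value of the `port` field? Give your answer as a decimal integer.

29571331

`port` follows `id` (8 bytes), so it starts at byte offset 8 and occupies 4 bytes.
Bytes at offsets 8..11: 01 C3 39 03.
Big-endian: lowest address holds the most-significant byte.
The bytes are already most-significant first: 0x01C33903.
0x01C33903 = 29571331.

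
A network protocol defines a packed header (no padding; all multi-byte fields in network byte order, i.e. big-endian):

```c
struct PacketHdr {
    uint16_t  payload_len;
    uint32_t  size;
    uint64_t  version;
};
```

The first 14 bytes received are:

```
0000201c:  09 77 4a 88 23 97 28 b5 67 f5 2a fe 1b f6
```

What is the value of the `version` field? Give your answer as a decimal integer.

2933365034987690998

`version` follows `payload_len` (2 B), `size` (4 B), so it starts at offset 2 + 4 = 6 and occupies 8 bytes.
Bytes at offsets 6..13: 28 B5 67 F5 2A FE 1B F6.
In big-endian order the high byte comes first in memory.
The bytes are already most-significant first: 0x28B567F52AFE1BF6.
0x28B567F52AFE1BF6 = 2933365034987690998.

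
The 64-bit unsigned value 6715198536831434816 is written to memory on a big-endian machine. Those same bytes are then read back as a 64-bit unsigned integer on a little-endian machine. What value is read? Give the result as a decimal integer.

4647731963055911261

6715198536831434816 in 64-bit hexadecimal is 0x5D312D7D980F8040.
Stored big-endian, the bytes at ascending addresses are 5D 31 2D 7D 98 0F 80 40.
Read back as little-endian, the first byte is least significant, giving 0x40800F987D2D315D.
0x40800F987D2D315D = 4647731963055911261.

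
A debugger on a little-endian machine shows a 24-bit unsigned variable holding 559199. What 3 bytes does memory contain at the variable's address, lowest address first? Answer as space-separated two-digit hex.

559199 in hexadecimal, padded to 24 bits, is 0x08885F.
Split into bytes (most-significant first): 08 88 5F.
Little-endian: lowest address holds the least-significant byte.
So at ascending addresses the bytes are 5F 88 08.

5F 88 08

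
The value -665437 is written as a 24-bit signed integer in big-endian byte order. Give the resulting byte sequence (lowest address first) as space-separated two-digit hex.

Two's complement of -665437 in 24 bits: 665437 = 0x0A275D; invert → 0xF5D8A2; add 1 → 0xF5D8A3.
Split into bytes (most-significant first): F5 D8 A3.
Big-endian stores the most-significant byte at the lowest address.
So the memory order matches the most-significant-first order: F5 D8 A3.

F5 D8 A3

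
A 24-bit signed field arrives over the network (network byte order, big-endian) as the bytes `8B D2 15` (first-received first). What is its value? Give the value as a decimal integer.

In big-endian order the high byte comes first in memory.
The bytes are already most-significant first: 0x8BD215.
Top bit is set, so as a signed 24-bit value this is 0x8BD215 − 2^24 = -7613931.

-7613931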